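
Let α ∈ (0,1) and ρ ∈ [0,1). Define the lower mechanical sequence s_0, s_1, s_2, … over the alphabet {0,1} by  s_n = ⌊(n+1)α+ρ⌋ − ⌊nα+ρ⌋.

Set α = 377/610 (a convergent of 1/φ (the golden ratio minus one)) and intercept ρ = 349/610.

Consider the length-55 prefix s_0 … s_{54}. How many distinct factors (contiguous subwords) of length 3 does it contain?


t_n = ⌊(n·377+349)/610⌋ for n = 0 … 55:
  n=0…9: ⌊349/610⌋=0 ⌊726/610⌋=1 ⌊1103/610⌋=1 ⌊1480/610⌋=2 ⌊1857/610⌋=3 ⌊2234/610⌋=3 ⌊2611/610⌋=4 ⌊2988/610⌋=4 ⌊3365/610⌋=5 ⌊3742/610⌋=6
  n=10…19: ⌊4119/610⌋=6 ⌊4496/610⌋=7 ⌊4873/610⌋=7 ⌊5250/610⌋=8 ⌊5627/610⌋=9 ⌊6004/610⌋=9 ⌊6381/610⌋=10 ⌊6758/610⌋=11 ⌊7135/610⌋=11 ⌊7512/610⌋=12
  n=20…29: ⌊7889/610⌋=12 ⌊8266/610⌋=13 ⌊8643/610⌋=14 ⌊9020/610⌋=14 ⌊9397/610⌋=15 ⌊9774/610⌋=16 ⌊10151/610⌋=16 ⌊10528/610⌋=17 ⌊10905/610⌋=17 ⌊11282/610⌋=18
  n=30…39: ⌊11659/610⌋=19 ⌊12036/610⌋=19 ⌊12413/610⌋=20 ⌊12790/610⌋=20 ⌊13167/610⌋=21 ⌊13544/610⌋=22 ⌊13921/610⌋=22 ⌊14298/610⌋=23 ⌊14675/610⌋=24 ⌊15052/610⌋=24
  n=40…49: ⌊15429/610⌋=25 ⌊15806/610⌋=25 ⌊16183/610⌋=26 ⌊16560/610⌋=27 ⌊16937/610⌋=27 ⌊17314/610⌋=28 ⌊17691/610⌋=29 ⌊18068/610⌋=29 ⌊18445/610⌋=30 ⌊18822/610⌋=30
  n=50…55: ⌊19199/610⌋=31 ⌊19576/610⌋=32 ⌊19953/610⌋=32 ⌊20330/610⌋=33 ⌊20707/610⌋=33 ⌊21084/610⌋=34
s_n = t_(n+1) − t_n for n = 0 … 54 gives
prefix = 1011010110101101101011011010110101101101011011010110101
slide a length-3 window over [0..2] … [52..54] (53 windows); first occurrence of each distinct factor:
  [  0..  2] 101
  [  1..  3] 011
  [  2..  4] 110
  [  4..  6] 010
  (the other 49 windows repeat one of these)
distinct factors: {010, 011, 101, 110}
count = 4  (Sturmian bound for length 3 is 4)

4


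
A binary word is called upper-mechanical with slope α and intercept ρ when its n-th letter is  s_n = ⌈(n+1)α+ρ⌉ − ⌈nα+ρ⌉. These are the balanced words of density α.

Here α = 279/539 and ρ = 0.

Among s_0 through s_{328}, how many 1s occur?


#1s = Σ_{n=0}^{328} s_n = Σ_{n=0}^{328} (⌈(n+1)α+ρ⌉ − ⌈nα+ρ⌉)
the sum telescopes: every ⌈nα+ρ⌉ with 0 < n < 329 appears once with + and once with −, leaving ⌈329α+ρ⌉ − ⌈0·α+ρ⌉
329α + ρ = (329·279) / 539 = 91791/539
ρ = 0/539
⌈91791/539⌉ = 171,  ⌈0/539⌉ = 0
#1s = 171 − 0 = 171

171


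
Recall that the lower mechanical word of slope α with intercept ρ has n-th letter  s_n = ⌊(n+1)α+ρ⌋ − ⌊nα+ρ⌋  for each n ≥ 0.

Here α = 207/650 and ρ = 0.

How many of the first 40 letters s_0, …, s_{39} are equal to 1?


12

#1s = Σ_{n=0}^{39} s_n = Σ_{n=0}^{39} (⌊(n+1)α+ρ⌋ − ⌊nα+ρ⌋)
the sum telescopes: every ⌊nα+ρ⌋ with 0 < n < 40 appears once with + and once with −, leaving ⌊40α+ρ⌋ − ⌊0·α+ρ⌋
40α + ρ = (40·207) / 650 = 8280/650
ρ = 0/650
⌊8280/650⌋ = 12,  ⌊0/650⌋ = 0
#1s = 12 − 0 = 12


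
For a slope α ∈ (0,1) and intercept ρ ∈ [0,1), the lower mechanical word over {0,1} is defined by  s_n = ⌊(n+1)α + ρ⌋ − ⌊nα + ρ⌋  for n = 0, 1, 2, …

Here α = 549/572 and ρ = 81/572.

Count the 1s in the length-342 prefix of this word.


#1s = Σ_{n=0}^{341} s_n = Σ_{n=0}^{341} (⌊(n+1)α+ρ⌋ − ⌊nα+ρ⌋)
the sum telescopes: every ⌊nα+ρ⌋ with 0 < n < 342 appears once with + and once with −, leaving ⌊342α+ρ⌋ − ⌊0·α+ρ⌋
342α + ρ = (342·549 + 81) / 572 = 187839/572
ρ = 81/572
⌊187839/572⌋ = 328,  ⌊81/572⌋ = 0
#1s = 328 − 0 = 328

328


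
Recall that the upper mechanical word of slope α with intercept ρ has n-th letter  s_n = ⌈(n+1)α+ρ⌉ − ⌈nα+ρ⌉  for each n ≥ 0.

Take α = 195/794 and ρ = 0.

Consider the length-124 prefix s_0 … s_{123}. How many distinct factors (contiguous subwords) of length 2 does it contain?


t_n = ⌈(n·195)/794⌉ for n = 0 … 124:
  n=0…9: ⌈0/794⌉=0 ⌈195/794⌉=1 ⌈390/794⌉=1 ⌈585/794⌉=1 ⌈780/794⌉=1 ⌈975/794⌉=2 ⌈1170/794⌉=2 ⌈1365/794⌉=2 ⌈1560/794⌉=2 ⌈1755/794⌉=3
  n=10…19: ⌈1950/794⌉=3 ⌈2145/794⌉=3 ⌈2340/794⌉=3 ⌈2535/794⌉=4 ⌈2730/794⌉=4 ⌈2925/794⌉=4 ⌈3120/794⌉=4 ⌈3315/794⌉=5 ⌈3510/794⌉=5 ⌈3705/794⌉=5
  n=20…29: ⌈3900/794⌉=5 ⌈4095/794⌉=6 ⌈4290/794⌉=6 ⌈4485/794⌉=6 ⌈4680/794⌉=6 ⌈4875/794⌉=7 ⌈5070/794⌉=7 ⌈5265/794⌉=7 ⌈5460/794⌉=7 ⌈5655/794⌉=8
  n=30…39: ⌈5850/794⌉=8 ⌈6045/794⌉=8 ⌈6240/794⌉=8 ⌈6435/794⌉=9 ⌈6630/794⌉=9 ⌈6825/794⌉=9 ⌈7020/794⌉=9 ⌈7215/794⌉=10 ⌈7410/794⌉=10 ⌈7605/794⌉=10
  n=40…49: ⌈7800/794⌉=10 ⌈7995/794⌉=11 ⌈8190/794⌉=11 ⌈8385/794⌉=11 ⌈8580/794⌉=11 ⌈8775/794⌉=12 ⌈8970/794⌉=12 ⌈9165/794⌉=12 ⌈9360/794⌉=12 ⌈9555/794⌉=13
  n=50…59: ⌈9750/794⌉=13 ⌈9945/794⌉=13 ⌈10140/794⌉=13 ⌈10335/794⌉=14 ⌈10530/794⌉=14 ⌈10725/794⌉=14 ⌈10920/794⌉=14 ⌈11115/794⌉=14 ⌈11310/794⌉=15 ⌈11505/794⌉=15
  n=60…69: ⌈11700/794⌉=15 ⌈11895/794⌉=15 ⌈12090/794⌉=16 ⌈12285/794⌉=16 ⌈12480/794⌉=16 ⌈12675/794⌉=16 ⌈12870/794⌉=17 ⌈13065/794⌉=17 ⌈13260/794⌉=17 ⌈13455/794⌉=17
  n=70…79: ⌈13650/794⌉=18 ⌈13845/794⌉=18 ⌈14040/794⌉=18 ⌈14235/794⌉=18 ⌈14430/794⌉=19 ⌈14625/794⌉=19 ⌈14820/794⌉=19 ⌈15015/794⌉=19 ⌈15210/794⌉=20 ⌈15405/794⌉=20
  n=80…89: ⌈15600/794⌉=20 ⌈15795/794⌉=20 ⌈15990/794⌉=21 ⌈16185/794⌉=21 ⌈16380/794⌉=21 ⌈16575/794⌉=21 ⌈16770/794⌉=22 ⌈16965/794⌉=22 ⌈17160/794⌉=22 ⌈17355/794⌉=22
  n=90…99: ⌈17550/794⌉=23 ⌈17745/794⌉=23 ⌈17940/794⌉=23 ⌈18135/794⌉=23 ⌈18330/794⌉=24 ⌈18525/794⌉=24 ⌈18720/794⌉=24 ⌈18915/794⌉=24 ⌈19110/794⌉=25 ⌈19305/794⌉=25
  n=100…109: ⌈19500/794⌉=25 ⌈19695/794⌉=25 ⌈19890/794⌉=26 ⌈20085/794⌉=26 ⌈20280/794⌉=26 ⌈20475/794⌉=26 ⌈20670/794⌉=27 ⌈20865/794⌉=27 ⌈21060/794⌉=27 ⌈21255/794⌉=27
  n=110…119: ⌈21450/794⌉=28 ⌈21645/794⌉=28 ⌈21840/794⌉=28 ⌈22035/794⌉=28 ⌈22230/794⌉=28 ⌈22425/794⌉=29 ⌈22620/794⌉=29 ⌈22815/794⌉=29 ⌈23010/794⌉=29 ⌈23205/794⌉=30
  n=120…124: ⌈23400/794⌉=30 ⌈23595/794⌉=30 ⌈23790/794⌉=30 ⌈23985/794⌉=31 ⌈24180/794⌉=31
s_n = t_(n+1) − t_n for n = 0 … 123 gives
prefix = 1000100010001000100010001000100010001000100010001000100001000100010001000100010001000100010001000100010001000100001000100010
slide a length-2 window over [0..1] … [122..123] (123 windows); first occurrence of each distinct factor:
  [  0..  1] 10
  [  1..  2] 00
  [  3..  4] 01
  (the other 120 windows repeat one of these)
distinct factors: {00, 01, 10}
count = 3  (Sturmian bound for length 2 is 3)

3


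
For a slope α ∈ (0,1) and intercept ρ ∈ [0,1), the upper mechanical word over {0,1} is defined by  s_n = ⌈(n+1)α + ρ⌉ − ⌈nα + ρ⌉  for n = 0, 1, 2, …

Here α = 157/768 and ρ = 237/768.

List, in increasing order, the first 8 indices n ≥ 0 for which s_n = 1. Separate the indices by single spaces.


3 8 13 18 22 27 32 37

n=0: ⌈394/768⌉−⌈237/768⌉ = 1−1 = 0
n=1: ⌈551/768⌉−⌈394/768⌉ = 1−1 = 0
n=2: ⌈708/768⌉−⌈551/768⌉ = 1−1 = 0
n=3: ⌈865/768⌉−⌈708/768⌉ = 2−1 = 1  ← one
n=4: ⌈1022/768⌉−⌈865/768⌉ = 2−2 = 0
n=5: ⌈1179/768⌉−⌈1022/768⌉ = 2−2 = 0
n=6: ⌈1336/768⌉−⌈1179/768⌉ = 2−2 = 0
n=7: ⌈1493/768⌉−⌈1336/768⌉ = 2−2 = 0
n=8: ⌈1650/768⌉−⌈1493/768⌉ = 3−2 = 1  ← one
n=9: ⌈1807/768⌉−⌈1650/768⌉ = 3−3 = 0
n=10: ⌈1964/768⌉−⌈1807/768⌉ = 3−3 = 0
n=11: ⌈2121/768⌉−⌈1964/768⌉ = 3−3 = 0
n=12: ⌈2278/768⌉−⌈2121/768⌉ = 3−3 = 0
n=13: ⌈2435/768⌉−⌈2278/768⌉ = 4−3 = 1  ← one
n=14: ⌈2592/768⌉−⌈2435/768⌉ = 4−4 = 0
n=15: ⌈2749/768⌉−⌈2592/768⌉ = 4−4 = 0
n=16: ⌈2906/768⌉−⌈2749/768⌉ = 4−4 = 0
n=17: ⌈3063/768⌉−⌈2906/768⌉ = 4−4 = 0
n=18: ⌈3220/768⌉−⌈3063/768⌉ = 5−4 = 1  ← one
n=19: ⌈3377/768⌉−⌈3220/768⌉ = 5−5 = 0
n=20: ⌈3534/768⌉−⌈3377/768⌉ = 5−5 = 0
n=21: ⌈3691/768⌉−⌈3534/768⌉ = 5−5 = 0
n=22: ⌈3848/768⌉−⌈3691/768⌉ = 6−5 = 1  ← one
n=23: ⌈4005/768⌉−⌈3848/768⌉ = 6−6 = 0
n=24: ⌈4162/768⌉−⌈4005/768⌉ = 6−6 = 0
n=25: ⌈4319/768⌉−⌈4162/768⌉ = 6−6 = 0
n=26: ⌈4476/768⌉−⌈4319/768⌉ = 6−6 = 0
n=27: ⌈4633/768⌉−⌈4476/768⌉ = 7−6 = 1  ← one
n=28: ⌈4790/768⌉−⌈4633/768⌉ = 7−7 = 0
n=29: ⌈4947/768⌉−⌈4790/768⌉ = 7−7 = 0
n=30: ⌈5104/768⌉−⌈4947/768⌉ = 7−7 = 0
n=31: ⌈5261/768⌉−⌈5104/768⌉ = 7−7 = 0
n=32: ⌈5418/768⌉−⌈5261/768⌉ = 8−7 = 1  ← one
n=33: ⌈5575/768⌉−⌈5418/768⌉ = 8−8 = 0
n=34: ⌈5732/768⌉−⌈5575/768⌉ = 8−8 = 0
n=35: ⌈5889/768⌉−⌈5732/768⌉ = 8−8 = 0
n=36: ⌈6046/768⌉−⌈5889/768⌉ = 8−8 = 0
n=37: ⌈6203/768⌉−⌈6046/768⌉ = 9−8 = 1  ← one
positions of the first 8 ones: 3 8 13 18 22 27 32 37


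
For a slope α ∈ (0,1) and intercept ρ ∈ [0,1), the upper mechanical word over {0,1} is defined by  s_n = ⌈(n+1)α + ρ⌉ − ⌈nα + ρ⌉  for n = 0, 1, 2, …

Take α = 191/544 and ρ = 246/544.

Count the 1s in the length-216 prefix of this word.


76

#1s = Σ_{n=0}^{215} s_n = Σ_{n=0}^{215} (⌈(n+1)α+ρ⌉ − ⌈nα+ρ⌉)
the sum telescopes: every ⌈nα+ρ⌉ with 0 < n < 216 appears once with + and once with −, leaving ⌈216α+ρ⌉ − ⌈0·α+ρ⌉
216α + ρ = (216·191 + 246) / 544 = 41502/544
ρ = 246/544
⌈41502/544⌉ = 77,  ⌈246/544⌉ = 1
#1s = 77 − 1 = 76


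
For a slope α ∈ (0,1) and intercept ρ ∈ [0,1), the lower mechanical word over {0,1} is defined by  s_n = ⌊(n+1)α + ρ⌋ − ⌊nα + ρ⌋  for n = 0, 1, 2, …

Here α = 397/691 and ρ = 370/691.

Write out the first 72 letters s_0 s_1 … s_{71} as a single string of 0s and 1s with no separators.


101010110101101010110101011010101101010110101011010101101011010101101010

n=0: ⌊(1·397+370)/691⌋ − ⌊(0·397+370)/691⌋ = ⌊767/691⌋ − ⌊370/691⌋ = 1 − 0 = 1
n=1: ⌊(2·397+370)/691⌋ − ⌊(1·397+370)/691⌋ = ⌊1164/691⌋ − ⌊767/691⌋ = 1 − 1 = 0
n=2: ⌊(3·397+370)/691⌋ − ⌊(2·397+370)/691⌋ = ⌊1561/691⌋ − ⌊1164/691⌋ = 2 − 1 = 1
n=3: ⌊(4·397+370)/691⌋ − ⌊(3·397+370)/691⌋ = ⌊1958/691⌋ − ⌊1561/691⌋ = 2 − 2 = 0
n=4: ⌊(5·397+370)/691⌋ − ⌊(4·397+370)/691⌋ = ⌊2355/691⌋ − ⌊1958/691⌋ = 3 − 2 = 1
n=5: ⌊(6·397+370)/691⌋ − ⌊(5·397+370)/691⌋ = ⌊2752/691⌋ − ⌊2355/691⌋ = 3 − 3 = 0
n=6: ⌊(7·397+370)/691⌋ − ⌊(6·397+370)/691⌋ = ⌊3149/691⌋ − ⌊2752/691⌋ = 4 − 3 = 1
n=7: ⌊(8·397+370)/691⌋ − ⌊(7·397+370)/691⌋ = ⌊3546/691⌋ − ⌊3149/691⌋ = 5 − 4 = 1
n=8: ⌊(9·397+370)/691⌋ − ⌊(8·397+370)/691⌋ = ⌊3943/691⌋ − ⌊3546/691⌋ = 5 − 5 = 0
n=9: ⌊(10·397+370)/691⌋ − ⌊(9·397+370)/691⌋ = ⌊4340/691⌋ − ⌊3943/691⌋ = 6 − 5 = 1
n=10: ⌊(11·397+370)/691⌋ − ⌊(10·397+370)/691⌋ = ⌊4737/691⌋ − ⌊4340/691⌋ = 6 − 6 = 0
n=11: ⌊(12·397+370)/691⌋ − ⌊(11·397+370)/691⌋ = ⌊5134/691⌋ − ⌊4737/691⌋ = 7 − 6 = 1
n=12: ⌊(13·397+370)/691⌋ − ⌊(12·397+370)/691⌋ = ⌊5531/691⌋ − ⌊5134/691⌋ = 8 − 7 = 1
n=13: ⌊(14·397+370)/691⌋ − ⌊(13·397+370)/691⌋ = ⌊5928/691⌋ − ⌊5531/691⌋ = 8 − 8 = 0
n=14: ⌊(15·397+370)/691⌋ − ⌊(14·397+370)/691⌋ = ⌊6325/691⌋ − ⌊5928/691⌋ = 9 − 8 = 1
n=15: ⌊(16·397+370)/691⌋ − ⌊(15·397+370)/691⌋ = ⌊6722/691⌋ − ⌊6325/691⌋ = 9 − 9 = 0
n=16: ⌊(17·397+370)/691⌋ − ⌊(16·397+370)/691⌋ = ⌊7119/691⌋ − ⌊6722/691⌋ = 10 − 9 = 1
n=17: ⌊(18·397+370)/691⌋ − ⌊(17·397+370)/691⌋ = ⌊7516/691⌋ − ⌊7119/691⌋ = 10 − 10 = 0
n=18: ⌊(19·397+370)/691⌋ − ⌊(18·397+370)/691⌋ = ⌊7913/691⌋ − ⌊7516/691⌋ = 11 − 10 = 1
n=19: ⌊(20·397+370)/691⌋ − ⌊(19·397+370)/691⌋ = ⌊8310/691⌋ − ⌊7913/691⌋ = 12 − 11 = 1
n=20: ⌊(21·397+370)/691⌋ − ⌊(20·397+370)/691⌋ = ⌊8707/691⌋ − ⌊8310/691⌋ = 12 − 12 = 0
n=21: ⌊(22·397+370)/691⌋ − ⌊(21·397+370)/691⌋ = ⌊9104/691⌋ − ⌊8707/691⌋ = 13 − 12 = 1
n=22: ⌊(23·397+370)/691⌋ − ⌊(22·397+370)/691⌋ = ⌊9501/691⌋ − ⌊9104/691⌋ = 13 − 13 = 0
n=23: ⌊(24·397+370)/691⌋ − ⌊(23·397+370)/691⌋ = ⌊9898/691⌋ − ⌊9501/691⌋ = 14 − 13 = 1
n=24: ⌊(25·397+370)/691⌋ − ⌊(24·397+370)/691⌋ = ⌊10295/691⌋ − ⌊9898/691⌋ = 14 − 14 = 0
n=25: ⌊(26·397+370)/691⌋ − ⌊(25·397+370)/691⌋ = ⌊10692/691⌋ − ⌊10295/691⌋ = 15 − 14 = 1
n=26: ⌊(27·397+370)/691⌋ − ⌊(26·397+370)/691⌋ = ⌊11089/691⌋ − ⌊10692/691⌋ = 16 − 15 = 1
n=27: ⌊(28·397+370)/691⌋ − ⌊(27·397+370)/691⌋ = ⌊11486/691⌋ − ⌊11089/691⌋ = 16 − 16 = 0
n=28: ⌊(29·397+370)/691⌋ − ⌊(28·397+370)/691⌋ = ⌊11883/691⌋ − ⌊11486/691⌋ = 17 − 16 = 1
n=29: ⌊(30·397+370)/691⌋ − ⌊(29·397+370)/691⌋ = ⌊12280/691⌋ − ⌊11883/691⌋ = 17 − 17 = 0
n=30: ⌊(31·397+370)/691⌋ − ⌊(30·397+370)/691⌋ = ⌊12677/691⌋ − ⌊12280/691⌋ = 18 − 17 = 1
n=31: ⌊(32·397+370)/691⌋ − ⌊(31·397+370)/691⌋ = ⌊13074/691⌋ − ⌊12677/691⌋ = 18 − 18 = 0
n=32: ⌊(33·397+370)/691⌋ − ⌊(32·397+370)/691⌋ = ⌊13471/691⌋ − ⌊13074/691⌋ = 19 − 18 = 1
n=33: ⌊(34·397+370)/691⌋ − ⌊(33·397+370)/691⌋ = ⌊13868/691⌋ − ⌊13471/691⌋ = 20 − 19 = 1
n=34: ⌊(35·397+370)/691⌋ − ⌊(34·397+370)/691⌋ = ⌊14265/691⌋ − ⌊13868/691⌋ = 20 − 20 = 0
n=35: ⌊(36·397+370)/691⌋ − ⌊(35·397+370)/691⌋ = ⌊14662/691⌋ − ⌊14265/691⌋ = 21 − 20 = 1
n=36: ⌊(37·397+370)/691⌋ − ⌊(36·397+370)/691⌋ = ⌊15059/691⌋ − ⌊14662/691⌋ = 21 − 21 = 0
n=37: ⌊(38·397+370)/691⌋ − ⌊(37·397+370)/691⌋ = ⌊15456/691⌋ − ⌊15059/691⌋ = 22 − 21 = 1
n=38: ⌊(39·397+370)/691⌋ − ⌊(38·397+370)/691⌋ = ⌊15853/691⌋ − ⌊15456/691⌋ = 22 − 22 = 0
n=39: ⌊(40·397+370)/691⌋ − ⌊(39·397+370)/691⌋ = ⌊16250/691⌋ − ⌊15853/691⌋ = 23 − 22 = 1
n=40: ⌊(41·397+370)/691⌋ − ⌊(40·397+370)/691⌋ = ⌊16647/691⌋ − ⌊16250/691⌋ = 24 − 23 = 1
n=41: ⌊(42·397+370)/691⌋ − ⌊(41·397+370)/691⌋ = ⌊17044/691⌋ − ⌊16647/691⌋ = 24 − 24 = 0
n=42: ⌊(43·397+370)/691⌋ − ⌊(42·397+370)/691⌋ = ⌊17441/691⌋ − ⌊17044/691⌋ = 25 − 24 = 1
n=43: ⌊(44·397+370)/691⌋ − ⌊(43·397+370)/691⌋ = ⌊17838/691⌋ − ⌊17441/691⌋ = 25 − 25 = 0
n=44: ⌊(45·397+370)/691⌋ − ⌊(44·397+370)/691⌋ = ⌊18235/691⌋ − ⌊17838/691⌋ = 26 − 25 = 1
n=45: ⌊(46·397+370)/691⌋ − ⌊(45·397+370)/691⌋ = ⌊18632/691⌋ − ⌊18235/691⌋ = 26 − 26 = 0
n=46: ⌊(47·397+370)/691⌋ − ⌊(46·397+370)/691⌋ = ⌊19029/691⌋ − ⌊18632/691⌋ = 27 − 26 = 1
n=47: ⌊(48·397+370)/691⌋ − ⌊(47·397+370)/691⌋ = ⌊19426/691⌋ − ⌊19029/691⌋ = 28 − 27 = 1
n=48: ⌊(49·397+370)/691⌋ − ⌊(48·397+370)/691⌋ = ⌊19823/691⌋ − ⌊19426/691⌋ = 28 − 28 = 0
n=49: ⌊(50·397+370)/691⌋ − ⌊(49·397+370)/691⌋ = ⌊20220/691⌋ − ⌊19823/691⌋ = 29 − 28 = 1
n=50: ⌊(51·397+370)/691⌋ − ⌊(50·397+370)/691⌋ = ⌊20617/691⌋ − ⌊20220/691⌋ = 29 − 29 = 0
n=51: ⌊(52·397+370)/691⌋ − ⌊(51·397+370)/691⌋ = ⌊21014/691⌋ − ⌊20617/691⌋ = 30 − 29 = 1
n=52: ⌊(53·397+370)/691⌋ − ⌊(52·397+370)/691⌋ = ⌊21411/691⌋ − ⌊21014/691⌋ = 30 − 30 = 0
n=53: ⌊(54·397+370)/691⌋ − ⌊(53·397+370)/691⌋ = ⌊21808/691⌋ − ⌊21411/691⌋ = 31 − 30 = 1
n=54: ⌊(55·397+370)/691⌋ − ⌊(54·397+370)/691⌋ = ⌊22205/691⌋ − ⌊21808/691⌋ = 32 − 31 = 1
n=55: ⌊(56·397+370)/691⌋ − ⌊(55·397+370)/691⌋ = ⌊22602/691⌋ − ⌊22205/691⌋ = 32 − 32 = 0
n=56: ⌊(57·397+370)/691⌋ − ⌊(56·397+370)/691⌋ = ⌊22999/691⌋ − ⌊22602/691⌋ = 33 − 32 = 1
n=57: ⌊(58·397+370)/691⌋ − ⌊(57·397+370)/691⌋ = ⌊23396/691⌋ − ⌊22999/691⌋ = 33 − 33 = 0
n=58: ⌊(59·397+370)/691⌋ − ⌊(58·397+370)/691⌋ = ⌊23793/691⌋ − ⌊23396/691⌋ = 34 − 33 = 1
n=59: ⌊(60·397+370)/691⌋ − ⌊(59·397+370)/691⌋ = ⌊24190/691⌋ − ⌊23793/691⌋ = 35 − 34 = 1
n=60: ⌊(61·397+370)/691⌋ − ⌊(60·397+370)/691⌋ = ⌊24587/691⌋ − ⌊24190/691⌋ = 35 − 35 = 0
n=61: ⌊(62·397+370)/691⌋ − ⌊(61·397+370)/691⌋ = ⌊24984/691⌋ − ⌊24587/691⌋ = 36 − 35 = 1
n=62: ⌊(63·397+370)/691⌋ − ⌊(62·397+370)/691⌋ = ⌊25381/691⌋ − ⌊24984/691⌋ = 36 − 36 = 0
n=63: ⌊(64·397+370)/691⌋ − ⌊(63·397+370)/691⌋ = ⌊25778/691⌋ − ⌊25381/691⌋ = 37 − 36 = 1
n=64: ⌊(65·397+370)/691⌋ − ⌊(64·397+370)/691⌋ = ⌊26175/691⌋ − ⌊25778/691⌋ = 37 − 37 = 0
n=65: ⌊(66·397+370)/691⌋ − ⌊(65·397+370)/691⌋ = ⌊26572/691⌋ − ⌊26175/691⌋ = 38 − 37 = 1
n=66: ⌊(67·397+370)/691⌋ − ⌊(66·397+370)/691⌋ = ⌊26969/691⌋ − ⌊26572/691⌋ = 39 − 38 = 1
n=67: ⌊(68·397+370)/691⌋ − ⌊(67·397+370)/691⌋ = ⌊27366/691⌋ − ⌊26969/691⌋ = 39 − 39 = 0
n=68: ⌊(69·397+370)/691⌋ − ⌊(68·397+370)/691⌋ = ⌊27763/691⌋ − ⌊27366/691⌋ = 40 − 39 = 1
n=69: ⌊(70·397+370)/691⌋ − ⌊(69·397+370)/691⌋ = ⌊28160/691⌋ − ⌊27763/691⌋ = 40 − 40 = 0
n=70: ⌊(71·397+370)/691⌋ − ⌊(70·397+370)/691⌋ = ⌊28557/691⌋ − ⌊28160/691⌋ = 41 − 40 = 1
n=71: ⌊(72·397+370)/691⌋ − ⌊(71·397+370)/691⌋ = ⌊28954/691⌋ − ⌊28557/691⌋ = 41 − 41 = 0


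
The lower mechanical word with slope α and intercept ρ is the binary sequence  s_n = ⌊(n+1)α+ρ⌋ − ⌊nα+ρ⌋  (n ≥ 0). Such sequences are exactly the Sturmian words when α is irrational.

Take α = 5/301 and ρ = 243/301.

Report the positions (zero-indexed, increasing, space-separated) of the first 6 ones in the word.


11 71 131 192 252 312

n=0: ⌊248/301⌋−⌊243/301⌋ = 0−0 = 0
n=1: ⌊253/301⌋−⌊248/301⌋ = 0−0 = 0
  …
n=11: ⌊303/301⌋−⌊298/301⌋ = 1−0 = 1  ← one
n=12: ⌊308/301⌋−⌊303/301⌋ = 1−1 = 0
n=13: ⌊313/301⌋−⌊308/301⌋ = 1−1 = 0
  …
n=71: ⌊603/301⌋−⌊598/301⌋ = 2−1 = 1  ← one
n=72: ⌊608/301⌋−⌊603/301⌋ = 2−2 = 0
n=73: ⌊613/301⌋−⌊608/301⌋ = 2−2 = 0
  …
n=131: ⌊903/301⌋−⌊898/301⌋ = 3−2 = 1  ← one
n=132: ⌊908/301⌋−⌊903/301⌋ = 3−3 = 0
n=133: ⌊913/301⌋−⌊908/301⌋ = 3−3 = 0
  …
n=192: ⌊1208/301⌋−⌊1203/301⌋ = 4−3 = 1  ← one
n=193: ⌊1213/301⌋−⌊1208/301⌋ = 4−4 = 0
n=194: ⌊1218/301⌋−⌊1213/301⌋ = 4−4 = 0
  …
n=252: ⌊1508/301⌋−⌊1503/301⌋ = 5−4 = 1  ← one
n=253: ⌊1513/301⌋−⌊1508/301⌋ = 5−5 = 0
n=254: ⌊1518/301⌋−⌊1513/301⌋ = 5−5 = 0
  …
n=312: ⌊1808/301⌋−⌊1803/301⌋ = 6−5 = 1  ← one
positions of the first 6 ones: 11 71 131 192 252 312


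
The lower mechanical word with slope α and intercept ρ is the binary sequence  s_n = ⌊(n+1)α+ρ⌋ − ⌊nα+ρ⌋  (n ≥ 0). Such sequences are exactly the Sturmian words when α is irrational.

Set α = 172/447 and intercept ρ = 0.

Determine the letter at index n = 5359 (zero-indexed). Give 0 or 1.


0

(n+1)α + ρ = (5360·172) / 447 = 921920/447
nα + ρ     = (5359·172) / 447 = 921748/447
⌊921920/447⌋ = 2062,  ⌊921748/447⌋ = 2062
s_{5359} = 2062 − 2062 = 0


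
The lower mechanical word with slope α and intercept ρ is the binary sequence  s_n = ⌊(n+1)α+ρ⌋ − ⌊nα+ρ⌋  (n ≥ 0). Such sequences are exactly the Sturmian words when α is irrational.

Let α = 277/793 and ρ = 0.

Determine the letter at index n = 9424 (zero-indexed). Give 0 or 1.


(n+1)α + ρ = (9425·277) / 793 = 2610725/793
nα + ρ     = (9424·277) / 793 = 2610448/793
⌊2610725/793⌋ = 3292,  ⌊2610448/793⌋ = 3291
s_{9424} = 3292 − 3291 = 1

1


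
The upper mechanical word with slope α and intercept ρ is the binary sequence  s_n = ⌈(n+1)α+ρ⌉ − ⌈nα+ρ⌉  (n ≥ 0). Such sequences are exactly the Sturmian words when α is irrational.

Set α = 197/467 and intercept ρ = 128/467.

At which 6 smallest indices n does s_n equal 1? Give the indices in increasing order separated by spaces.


n=0: ⌈325/467⌉−⌈128/467⌉ = 1−1 = 0
n=1: ⌈522/467⌉−⌈325/467⌉ = 2−1 = 1  ← one
n=2: ⌈719/467⌉−⌈522/467⌉ = 2−2 = 0
n=3: ⌈916/467⌉−⌈719/467⌉ = 2−2 = 0
n=4: ⌈1113/467⌉−⌈916/467⌉ = 3−2 = 1  ← one
n=5: ⌈1310/467⌉−⌈1113/467⌉ = 3−3 = 0
n=6: ⌈1507/467⌉−⌈1310/467⌉ = 4−3 = 1  ← one
n=7: ⌈1704/467⌉−⌈1507/467⌉ = 4−4 = 0
n=8: ⌈1901/467⌉−⌈1704/467⌉ = 5−4 = 1  ← one
n=9: ⌈2098/467⌉−⌈1901/467⌉ = 5−5 = 0
n=10: ⌈2295/467⌉−⌈2098/467⌉ = 5−5 = 0
n=11: ⌈2492/467⌉−⌈2295/467⌉ = 6−5 = 1  ← one
n=12: ⌈2689/467⌉−⌈2492/467⌉ = 6−6 = 0
n=13: ⌈2886/467⌉−⌈2689/467⌉ = 7−6 = 1  ← one
positions of the first 6 ones: 1 4 6 8 11 13

1 4 6 8 11 13


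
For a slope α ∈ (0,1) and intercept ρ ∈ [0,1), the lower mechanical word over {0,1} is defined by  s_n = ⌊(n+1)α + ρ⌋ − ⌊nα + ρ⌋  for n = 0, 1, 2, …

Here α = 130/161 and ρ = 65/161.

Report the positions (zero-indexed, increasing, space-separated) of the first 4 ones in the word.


0 1 3 4

n=0: ⌊195/161⌋−⌊65/161⌋ = 1−0 = 1  ← one
n=1: ⌊325/161⌋−⌊195/161⌋ = 2−1 = 1  ← one
n=2: ⌊455/161⌋−⌊325/161⌋ = 2−2 = 0
n=3: ⌊585/161⌋−⌊455/161⌋ = 3−2 = 1  ← one
n=4: ⌊715/161⌋−⌊585/161⌋ = 4−3 = 1  ← one
positions of the first 4 ones: 0 1 3 4


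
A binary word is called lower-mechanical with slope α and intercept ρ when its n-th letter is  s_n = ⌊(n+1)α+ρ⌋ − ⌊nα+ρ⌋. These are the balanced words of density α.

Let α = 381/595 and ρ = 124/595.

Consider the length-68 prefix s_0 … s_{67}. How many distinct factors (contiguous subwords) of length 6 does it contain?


t_n = ⌊(n·381+124)/595⌋ for n = 0 … 68:
  n=0…9: ⌊124/595⌋=0 ⌊505/595⌋=0 ⌊886/595⌋=1 ⌊1267/595⌋=2 ⌊1648/595⌋=2 ⌊2029/595⌋=3 ⌊2410/595⌋=4 ⌊2791/595⌋=4 ⌊3172/595⌋=5 ⌊3553/595⌋=5
  n=10…19: ⌊3934/595⌋=6 ⌊4315/595⌋=7 ⌊4696/595⌋=7 ⌊5077/595⌋=8 ⌊5458/595⌋=9 ⌊5839/595⌋=9 ⌊6220/595⌋=10 ⌊6601/595⌋=11 ⌊6982/595⌋=11 ⌊7363/595⌋=12
  n=20…29: ⌊7744/595⌋=13 ⌊8125/595⌋=13 ⌊8506/595⌋=14 ⌊8887/595⌋=14 ⌊9268/595⌋=15 ⌊9649/595⌋=16 ⌊10030/595⌋=16 ⌊10411/595⌋=17 ⌊10792/595⌋=18 ⌊11173/595⌋=18
  n=30…39: ⌊11554/595⌋=19 ⌊11935/595⌋=20 ⌊12316/595⌋=20 ⌊12697/595⌋=21 ⌊13078/595⌋=21 ⌊13459/595⌋=22 ⌊13840/595⌋=23 ⌊14221/595⌋=23 ⌊14602/595⌋=24 ⌊14983/595⌋=25
  n=40…49: ⌊15364/595⌋=25 ⌊15745/595⌋=26 ⌊16126/595⌋=27 ⌊16507/595⌋=27 ⌊16888/595⌋=28 ⌊17269/595⌋=29 ⌊17650/595⌋=29 ⌊18031/595⌋=30 ⌊18412/595⌋=30 ⌊18793/595⌋=31
  n=50…59: ⌊19174/595⌋=32 ⌊19555/595⌋=32 ⌊19936/595⌋=33 ⌊20317/595⌋=34 ⌊20698/595⌋=34 ⌊21079/595⌋=35 ⌊21460/595⌋=36 ⌊21841/595⌋=36 ⌊22222/595⌋=37 ⌊22603/595⌋=37
  n=60…68: ⌊22984/595⌋=38 ⌊23365/595⌋=39 ⌊23746/595⌋=39 ⌊24127/595⌋=40 ⌊24508/595⌋=41 ⌊24889/595⌋=41 ⌊25270/595⌋=42 ⌊25651/595⌋=43 ⌊26032/595⌋=43
s_n = t_(n+1) − t_n for n = 0 … 67 gives
prefix = 01101101011011011011010110110110101101101101101011011011010110110110
slide a length-6 window over [0..5] … [62..67] (63 windows); first occurrence of each distinct factor:
  [  0..  5] 011011
  [  1..  6] 110110
  [  2..  7] 101101
  [  3..  8] 011010
  [  4..  9] 110101
  [  5.. 10] 101011
  [  6.. 11] 010110
  (the other 56 windows repeat one of these)
distinct factors: {010110, 011010, 011011, 101011, 101101, 110101, 110110}
count = 7  (Sturmian bound for length 6 is 7)

7


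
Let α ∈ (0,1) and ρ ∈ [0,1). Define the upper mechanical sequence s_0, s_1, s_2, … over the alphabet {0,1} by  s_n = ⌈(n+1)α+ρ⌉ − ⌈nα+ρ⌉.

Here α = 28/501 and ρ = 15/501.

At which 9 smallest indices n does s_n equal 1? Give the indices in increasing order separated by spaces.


n=0: ⌈43/501⌉−⌈15/501⌉ = 1−1 = 0
n=1: ⌈71/501⌉−⌈43/501⌉ = 1−1 = 0
  …
n=17: ⌈519/501⌉−⌈491/501⌉ = 2−1 = 1  ← one
n=18: ⌈547/501⌉−⌈519/501⌉ = 2−2 = 0
n=19: ⌈575/501⌉−⌈547/501⌉ = 2−2 = 0
  …
n=35: ⌈1023/501⌉−⌈995/501⌉ = 3−2 = 1  ← one
n=36: ⌈1051/501⌉−⌈1023/501⌉ = 3−3 = 0
n=37: ⌈1079/501⌉−⌈1051/501⌉ = 3−3 = 0
  …
n=53: ⌈1527/501⌉−⌈1499/501⌉ = 4−3 = 1  ← one
n=54: ⌈1555/501⌉−⌈1527/501⌉ = 4−4 = 0
n=55: ⌈1583/501⌉−⌈1555/501⌉ = 4−4 = 0
  …
n=71: ⌈2031/501⌉−⌈2003/501⌉ = 5−4 = 1  ← one
n=72: ⌈2059/501⌉−⌈2031/501⌉ = 5−5 = 0
n=73: ⌈2087/501⌉−⌈2059/501⌉ = 5−5 = 0
  …
n=88: ⌈2507/501⌉−⌈2479/501⌉ = 6−5 = 1  ← one
n=89: ⌈2535/501⌉−⌈2507/501⌉ = 6−6 = 0
n=90: ⌈2563/501⌉−⌈2535/501⌉ = 6−6 = 0
  …
n=106: ⌈3011/501⌉−⌈2983/501⌉ = 7−6 = 1  ← one
n=107: ⌈3039/501⌉−⌈3011/501⌉ = 7−7 = 0
n=108: ⌈3067/501⌉−⌈3039/501⌉ = 7−7 = 0
  …
n=124: ⌈3515/501⌉−⌈3487/501⌉ = 8−7 = 1  ← one
n=125: ⌈3543/501⌉−⌈3515/501⌉ = 8−8 = 0
n=126: ⌈3571/501⌉−⌈3543/501⌉ = 8−8 = 0
  …
n=142: ⌈4019/501⌉−⌈3991/501⌉ = 9−8 = 1  ← one
n=143: ⌈4047/501⌉−⌈4019/501⌉ = 9−9 = 0
n=144: ⌈4075/501⌉−⌈4047/501⌉ = 9−9 = 0
  …
n=160: ⌈4523/501⌉−⌈4495/501⌉ = 10−9 = 1  ← one
positions of the first 9 ones: 17 35 53 71 88 106 124 142 160

17 35 53 71 88 106 124 142 160


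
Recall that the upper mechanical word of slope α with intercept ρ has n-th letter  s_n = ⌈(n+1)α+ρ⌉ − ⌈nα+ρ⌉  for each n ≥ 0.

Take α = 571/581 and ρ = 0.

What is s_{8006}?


1

(n+1)α + ρ = (8007·571) / 581 = 4571997/581
nα + ρ     = (8006·571) / 581 = 4571426/581
⌈4571997/581⌉ = 7870,  ⌈4571426/581⌉ = 7869
s_{8006} = 7870 − 7869 = 1


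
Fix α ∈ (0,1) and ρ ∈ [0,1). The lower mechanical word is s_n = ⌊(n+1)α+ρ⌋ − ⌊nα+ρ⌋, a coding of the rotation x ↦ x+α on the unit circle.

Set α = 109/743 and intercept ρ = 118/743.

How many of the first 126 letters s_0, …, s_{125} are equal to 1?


#1s = Σ_{n=0}^{125} s_n = Σ_{n=0}^{125} (⌊(n+1)α+ρ⌋ − ⌊nα+ρ⌋)
the sum telescopes: every ⌊nα+ρ⌋ with 0 < n < 126 appears once with + and once with −, leaving ⌊126α+ρ⌋ − ⌊0·α+ρ⌋
126α + ρ = (126·109 + 118) / 743 = 13852/743
ρ = 118/743
⌊13852/743⌋ = 18,  ⌊118/743⌋ = 0
#1s = 18 − 0 = 18

18


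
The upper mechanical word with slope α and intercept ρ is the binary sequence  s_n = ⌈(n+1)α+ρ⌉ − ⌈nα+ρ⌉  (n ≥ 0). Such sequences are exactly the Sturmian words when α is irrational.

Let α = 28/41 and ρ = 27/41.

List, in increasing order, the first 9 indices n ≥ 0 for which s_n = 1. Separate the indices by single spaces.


n=0: ⌈55/41⌉−⌈27/41⌉ = 2−1 = 1  ← one
n=1: ⌈83/41⌉−⌈55/41⌉ = 3−2 = 1  ← one
n=2: ⌈111/41⌉−⌈83/41⌉ = 3−3 = 0
n=3: ⌈139/41⌉−⌈111/41⌉ = 4−3 = 1  ← one
n=4: ⌈167/41⌉−⌈139/41⌉ = 5−4 = 1  ← one
n=5: ⌈195/41⌉−⌈167/41⌉ = 5−5 = 0
n=6: ⌈223/41⌉−⌈195/41⌉ = 6−5 = 1  ← one
n=7: ⌈251/41⌉−⌈223/41⌉ = 7−6 = 1  ← one
n=8: ⌈279/41⌉−⌈251/41⌉ = 7−7 = 0
n=9: ⌈307/41⌉−⌈279/41⌉ = 8−7 = 1  ← one
n=10: ⌈335/41⌉−⌈307/41⌉ = 9−8 = 1  ← one
n=11: ⌈363/41⌉−⌈335/41⌉ = 9−9 = 0
n=12: ⌈391/41⌉−⌈363/41⌉ = 10−9 = 1  ← one
positions of the first 9 ones: 0 1 3 4 6 7 9 10 12

0 1 3 4 6 7 9 10 12


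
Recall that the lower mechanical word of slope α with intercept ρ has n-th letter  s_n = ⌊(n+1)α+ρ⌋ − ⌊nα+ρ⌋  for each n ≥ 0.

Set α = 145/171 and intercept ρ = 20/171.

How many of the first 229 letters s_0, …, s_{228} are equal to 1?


194

#1s = Σ_{n=0}^{228} s_n = Σ_{n=0}^{228} (⌊(n+1)α+ρ⌋ − ⌊nα+ρ⌋)
the sum telescopes: every ⌊nα+ρ⌋ with 0 < n < 229 appears once with + and once with −, leaving ⌊229α+ρ⌋ − ⌊0·α+ρ⌋
229α + ρ = (229·145 + 20) / 171 = 33225/171
ρ = 20/171
⌊33225/171⌋ = 194,  ⌊20/171⌋ = 0
#1s = 194 − 0 = 194


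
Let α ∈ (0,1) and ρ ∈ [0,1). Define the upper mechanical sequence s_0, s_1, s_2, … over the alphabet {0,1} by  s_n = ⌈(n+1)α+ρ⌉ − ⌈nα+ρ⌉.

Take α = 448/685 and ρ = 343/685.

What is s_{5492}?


(n+1)α + ρ = (5493·448 + 343) / 685 = 2461207/685
nα + ρ     = (5492·448 + 343) / 685 = 2460759/685
⌈2461207/685⌉ = 3594,  ⌈2460759/685⌉ = 3593
s_{5492} = 3594 − 3593 = 1

1


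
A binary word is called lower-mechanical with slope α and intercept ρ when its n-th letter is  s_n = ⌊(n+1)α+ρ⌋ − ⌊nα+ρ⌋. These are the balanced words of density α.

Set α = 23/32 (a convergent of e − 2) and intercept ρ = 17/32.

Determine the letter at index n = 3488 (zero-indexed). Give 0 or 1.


(n+1)α + ρ = (3489·23 + 17) / 32 = 80264/32
nα + ρ     = (3488·23 + 17) / 32 = 80241/32
⌊80264/32⌋ = 2508,  ⌊80241/32⌋ = 2507
s_{3488} = 2508 − 2507 = 1

1


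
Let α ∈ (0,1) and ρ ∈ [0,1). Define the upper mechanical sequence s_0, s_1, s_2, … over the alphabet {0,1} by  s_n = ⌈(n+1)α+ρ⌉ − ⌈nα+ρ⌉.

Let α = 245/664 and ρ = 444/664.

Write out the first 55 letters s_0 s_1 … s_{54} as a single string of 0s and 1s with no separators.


1001001001010010010100100100101001001010010010100100100

n=0: ⌈(1·245+444)/664⌉ − ⌈(0·245+444)/664⌉ = ⌈689/664⌉ − ⌈444/664⌉ = 2 − 1 = 1
n=1: ⌈(2·245+444)/664⌉ − ⌈(1·245+444)/664⌉ = ⌈934/664⌉ − ⌈689/664⌉ = 2 − 2 = 0
n=2: ⌈(3·245+444)/664⌉ − ⌈(2·245+444)/664⌉ = ⌈1179/664⌉ − ⌈934/664⌉ = 2 − 2 = 0
n=3: ⌈(4·245+444)/664⌉ − ⌈(3·245+444)/664⌉ = ⌈1424/664⌉ − ⌈1179/664⌉ = 3 − 2 = 1
n=4: ⌈(5·245+444)/664⌉ − ⌈(4·245+444)/664⌉ = ⌈1669/664⌉ − ⌈1424/664⌉ = 3 − 3 = 0
n=5: ⌈(6·245+444)/664⌉ − ⌈(5·245+444)/664⌉ = ⌈1914/664⌉ − ⌈1669/664⌉ = 3 − 3 = 0
n=6: ⌈(7·245+444)/664⌉ − ⌈(6·245+444)/664⌉ = ⌈2159/664⌉ − ⌈1914/664⌉ = 4 − 3 = 1
n=7: ⌈(8·245+444)/664⌉ − ⌈(7·245+444)/664⌉ = ⌈2404/664⌉ − ⌈2159/664⌉ = 4 − 4 = 0
n=8: ⌈(9·245+444)/664⌉ − ⌈(8·245+444)/664⌉ = ⌈2649/664⌉ − ⌈2404/664⌉ = 4 − 4 = 0
n=9: ⌈(10·245+444)/664⌉ − ⌈(9·245+444)/664⌉ = ⌈2894/664⌉ − ⌈2649/664⌉ = 5 − 4 = 1
n=10: ⌈(11·245+444)/664⌉ − ⌈(10·245+444)/664⌉ = ⌈3139/664⌉ − ⌈2894/664⌉ = 5 − 5 = 0
n=11: ⌈(12·245+444)/664⌉ − ⌈(11·245+444)/664⌉ = ⌈3384/664⌉ − ⌈3139/664⌉ = 6 − 5 = 1
n=12: ⌈(13·245+444)/664⌉ − ⌈(12·245+444)/664⌉ = ⌈3629/664⌉ − ⌈3384/664⌉ = 6 − 6 = 0
n=13: ⌈(14·245+444)/664⌉ − ⌈(13·245+444)/664⌉ = ⌈3874/664⌉ − ⌈3629/664⌉ = 6 − 6 = 0
n=14: ⌈(15·245+444)/664⌉ − ⌈(14·245+444)/664⌉ = ⌈4119/664⌉ − ⌈3874/664⌉ = 7 − 6 = 1
n=15: ⌈(16·245+444)/664⌉ − ⌈(15·245+444)/664⌉ = ⌈4364/664⌉ − ⌈4119/664⌉ = 7 − 7 = 0
n=16: ⌈(17·245+444)/664⌉ − ⌈(16·245+444)/664⌉ = ⌈4609/664⌉ − ⌈4364/664⌉ = 7 − 7 = 0
n=17: ⌈(18·245+444)/664⌉ − ⌈(17·245+444)/664⌉ = ⌈4854/664⌉ − ⌈4609/664⌉ = 8 − 7 = 1
n=18: ⌈(19·245+444)/664⌉ − ⌈(18·245+444)/664⌉ = ⌈5099/664⌉ − ⌈4854/664⌉ = 8 − 8 = 0
n=19: ⌈(20·245+444)/664⌉ − ⌈(19·245+444)/664⌉ = ⌈5344/664⌉ − ⌈5099/664⌉ = 9 − 8 = 1
n=20: ⌈(21·245+444)/664⌉ − ⌈(20·245+444)/664⌉ = ⌈5589/664⌉ − ⌈5344/664⌉ = 9 − 9 = 0
n=21: ⌈(22·245+444)/664⌉ − ⌈(21·245+444)/664⌉ = ⌈5834/664⌉ − ⌈5589/664⌉ = 9 − 9 = 0
n=22: ⌈(23·245+444)/664⌉ − ⌈(22·245+444)/664⌉ = ⌈6079/664⌉ − ⌈5834/664⌉ = 10 − 9 = 1
n=23: ⌈(24·245+444)/664⌉ − ⌈(23·245+444)/664⌉ = ⌈6324/664⌉ − ⌈6079/664⌉ = 10 − 10 = 0
n=24: ⌈(25·245+444)/664⌉ − ⌈(24·245+444)/664⌉ = ⌈6569/664⌉ − ⌈6324/664⌉ = 10 − 10 = 0
n=25: ⌈(26·245+444)/664⌉ − ⌈(25·245+444)/664⌉ = ⌈6814/664⌉ − ⌈6569/664⌉ = 11 − 10 = 1
n=26: ⌈(27·245+444)/664⌉ − ⌈(26·245+444)/664⌉ = ⌈7059/664⌉ − ⌈6814/664⌉ = 11 − 11 = 0
n=27: ⌈(28·245+444)/664⌉ − ⌈(27·245+444)/664⌉ = ⌈7304/664⌉ − ⌈7059/664⌉ = 11 − 11 = 0
n=28: ⌈(29·245+444)/664⌉ − ⌈(28·245+444)/664⌉ = ⌈7549/664⌉ − ⌈7304/664⌉ = 12 − 11 = 1
n=29: ⌈(30·245+444)/664⌉ − ⌈(29·245+444)/664⌉ = ⌈7794/664⌉ − ⌈7549/664⌉ = 12 − 12 = 0
n=30: ⌈(31·245+444)/664⌉ − ⌈(30·245+444)/664⌉ = ⌈8039/664⌉ − ⌈7794/664⌉ = 13 − 12 = 1
n=31: ⌈(32·245+444)/664⌉ − ⌈(31·245+444)/664⌉ = ⌈8284/664⌉ − ⌈8039/664⌉ = 13 − 13 = 0
n=32: ⌈(33·245+444)/664⌉ − ⌈(32·245+444)/664⌉ = ⌈8529/664⌉ − ⌈8284/664⌉ = 13 − 13 = 0
n=33: ⌈(34·245+444)/664⌉ − ⌈(33·245+444)/664⌉ = ⌈8774/664⌉ − ⌈8529/664⌉ = 14 − 13 = 1
n=34: ⌈(35·245+444)/664⌉ − ⌈(34·245+444)/664⌉ = ⌈9019/664⌉ − ⌈8774/664⌉ = 14 − 14 = 0
n=35: ⌈(36·245+444)/664⌉ − ⌈(35·245+444)/664⌉ = ⌈9264/664⌉ − ⌈9019/664⌉ = 14 − 14 = 0
n=36: ⌈(37·245+444)/664⌉ − ⌈(36·245+444)/664⌉ = ⌈9509/664⌉ − ⌈9264/664⌉ = 15 − 14 = 1
n=37: ⌈(38·245+444)/664⌉ − ⌈(37·245+444)/664⌉ = ⌈9754/664⌉ − ⌈9509/664⌉ = 15 − 15 = 0
n=38: ⌈(39·245+444)/664⌉ − ⌈(38·245+444)/664⌉ = ⌈9999/664⌉ − ⌈9754/664⌉ = 16 − 15 = 1
n=39: ⌈(40·245+444)/664⌉ − ⌈(39·245+444)/664⌉ = ⌈10244/664⌉ − ⌈9999/664⌉ = 16 − 16 = 0
n=40: ⌈(41·245+444)/664⌉ − ⌈(40·245+444)/664⌉ = ⌈10489/664⌉ − ⌈10244/664⌉ = 16 − 16 = 0
n=41: ⌈(42·245+444)/664⌉ − ⌈(41·245+444)/664⌉ = ⌈10734/664⌉ − ⌈10489/664⌉ = 17 − 16 = 1
n=42: ⌈(43·245+444)/664⌉ − ⌈(42·245+444)/664⌉ = ⌈10979/664⌉ − ⌈10734/664⌉ = 17 − 17 = 0
n=43: ⌈(44·245+444)/664⌉ − ⌈(43·245+444)/664⌉ = ⌈11224/664⌉ − ⌈10979/664⌉ = 17 − 17 = 0
n=44: ⌈(45·245+444)/664⌉ − ⌈(44·245+444)/664⌉ = ⌈11469/664⌉ − ⌈11224/664⌉ = 18 − 17 = 1
n=45: ⌈(46·245+444)/664⌉ − ⌈(45·245+444)/664⌉ = ⌈11714/664⌉ − ⌈11469/664⌉ = 18 − 18 = 0
n=46: ⌈(47·245+444)/664⌉ − ⌈(46·245+444)/664⌉ = ⌈11959/664⌉ − ⌈11714/664⌉ = 19 − 18 = 1
n=47: ⌈(48·245+444)/664⌉ − ⌈(47·245+444)/664⌉ = ⌈12204/664⌉ − ⌈11959/664⌉ = 19 − 19 = 0
n=48: ⌈(49·245+444)/664⌉ − ⌈(48·245+444)/664⌉ = ⌈12449/664⌉ − ⌈12204/664⌉ = 19 − 19 = 0
n=49: ⌈(50·245+444)/664⌉ − ⌈(49·245+444)/664⌉ = ⌈12694/664⌉ − ⌈12449/664⌉ = 20 − 19 = 1
n=50: ⌈(51·245+444)/664⌉ − ⌈(50·245+444)/664⌉ = ⌈12939/664⌉ − ⌈12694/664⌉ = 20 − 20 = 0
n=51: ⌈(52·245+444)/664⌉ − ⌈(51·245+444)/664⌉ = ⌈13184/664⌉ − ⌈12939/664⌉ = 20 − 20 = 0
n=52: ⌈(53·245+444)/664⌉ − ⌈(52·245+444)/664⌉ = ⌈13429/664⌉ − ⌈13184/664⌉ = 21 − 20 = 1
n=53: ⌈(54·245+444)/664⌉ − ⌈(53·245+444)/664⌉ = ⌈13674/664⌉ − ⌈13429/664⌉ = 21 − 21 = 0
n=54: ⌈(55·245+444)/664⌉ − ⌈(54·245+444)/664⌉ = ⌈13919/664⌉ − ⌈13674/664⌉ = 21 − 21 = 0


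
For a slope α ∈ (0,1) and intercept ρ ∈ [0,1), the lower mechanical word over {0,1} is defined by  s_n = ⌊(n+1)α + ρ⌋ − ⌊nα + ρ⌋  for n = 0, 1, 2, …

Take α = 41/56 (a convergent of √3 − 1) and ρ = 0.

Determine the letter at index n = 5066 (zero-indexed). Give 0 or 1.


0

(n+1)α + ρ = (5067·41) / 56 = 207747/56
nα + ρ     = (5066·41) / 56 = 207706/56
⌊207747/56⌋ = 3709,  ⌊207706/56⌋ = 3709
s_{5066} = 3709 − 3709 = 0


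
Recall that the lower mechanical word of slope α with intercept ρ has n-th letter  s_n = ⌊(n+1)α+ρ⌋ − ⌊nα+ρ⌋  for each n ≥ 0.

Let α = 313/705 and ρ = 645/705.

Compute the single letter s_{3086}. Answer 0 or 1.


0

(n+1)α + ρ = (3087·313 + 645) / 705 = 966876/705
nα + ρ     = (3086·313 + 645) / 705 = 966563/705
⌊966876/705⌋ = 1371,  ⌊966563/705⌋ = 1371
s_{3086} = 1371 − 1371 = 0


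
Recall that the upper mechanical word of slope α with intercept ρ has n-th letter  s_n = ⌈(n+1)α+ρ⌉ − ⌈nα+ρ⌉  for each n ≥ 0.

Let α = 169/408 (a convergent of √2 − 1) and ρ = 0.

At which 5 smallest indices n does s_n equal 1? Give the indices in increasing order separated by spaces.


0 2 4 7 9

n=0: ⌈169/408⌉−⌈0/408⌉ = 1−0 = 1  ← one
n=1: ⌈338/408⌉−⌈169/408⌉ = 1−1 = 0
n=2: ⌈507/408⌉−⌈338/408⌉ = 2−1 = 1  ← one
n=3: ⌈676/408⌉−⌈507/408⌉ = 2−2 = 0
n=4: ⌈845/408⌉−⌈676/408⌉ = 3−2 = 1  ← one
n=5: ⌈1014/408⌉−⌈845/408⌉ = 3−3 = 0
n=6: ⌈1183/408⌉−⌈1014/408⌉ = 3−3 = 0
n=7: ⌈1352/408⌉−⌈1183/408⌉ = 4−3 = 1  ← one
n=8: ⌈1521/408⌉−⌈1352/408⌉ = 4−4 = 0
n=9: ⌈1690/408⌉−⌈1521/408⌉ = 5−4 = 1  ← one
positions of the first 5 ones: 0 2 4 7 9


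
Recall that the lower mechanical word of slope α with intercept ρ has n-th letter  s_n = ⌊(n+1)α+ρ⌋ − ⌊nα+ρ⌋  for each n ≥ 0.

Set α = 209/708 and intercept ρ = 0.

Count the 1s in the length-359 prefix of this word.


105

#1s = Σ_{n=0}^{358} s_n = Σ_{n=0}^{358} (⌊(n+1)α+ρ⌋ − ⌊nα+ρ⌋)
the sum telescopes: every ⌊nα+ρ⌋ with 0 < n < 359 appears once with + and once with −, leaving ⌊359α+ρ⌋ − ⌊0·α+ρ⌋
359α + ρ = (359·209) / 708 = 75031/708
ρ = 0/708
⌊75031/708⌋ = 105,  ⌊0/708⌋ = 0
#1s = 105 − 0 = 105


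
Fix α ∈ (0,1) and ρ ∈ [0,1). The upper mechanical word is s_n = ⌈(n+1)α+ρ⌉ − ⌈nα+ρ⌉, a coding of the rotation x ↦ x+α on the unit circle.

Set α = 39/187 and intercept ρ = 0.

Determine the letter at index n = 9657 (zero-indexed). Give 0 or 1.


(n+1)α + ρ = (9658·39) / 187 = 376662/187
nα + ρ     = (9657·39) / 187 = 376623/187
⌈376662/187⌉ = 2015,  ⌈376623/187⌉ = 2015
s_{9657} = 2015 − 2015 = 0

0


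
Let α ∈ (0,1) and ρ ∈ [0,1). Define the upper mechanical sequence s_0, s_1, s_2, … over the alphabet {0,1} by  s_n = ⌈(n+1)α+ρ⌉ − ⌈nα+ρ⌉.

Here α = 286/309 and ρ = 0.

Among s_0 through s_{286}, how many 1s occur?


#1s = Σ_{n=0}^{286} s_n = Σ_{n=0}^{286} (⌈(n+1)α+ρ⌉ − ⌈nα+ρ⌉)
the sum telescopes: every ⌈nα+ρ⌉ with 0 < n < 287 appears once with + and once with −, leaving ⌈287α+ρ⌉ − ⌈0·α+ρ⌉
287α + ρ = (287·286) / 309 = 82082/309
ρ = 0/309
⌈82082/309⌉ = 266,  ⌈0/309⌉ = 0
#1s = 266 − 0 = 266

266


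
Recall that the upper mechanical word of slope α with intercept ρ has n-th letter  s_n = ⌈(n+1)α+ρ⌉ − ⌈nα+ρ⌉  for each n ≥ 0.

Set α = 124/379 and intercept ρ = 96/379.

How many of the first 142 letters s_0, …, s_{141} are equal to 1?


#1s = Σ_{n=0}^{141} s_n = Σ_{n=0}^{141} (⌈(n+1)α+ρ⌉ − ⌈nα+ρ⌉)
the sum telescopes: every ⌈nα+ρ⌉ with 0 < n < 142 appears once with + and once with −, leaving ⌈142α+ρ⌉ − ⌈0·α+ρ⌉
142α + ρ = (142·124 + 96) / 379 = 17704/379
ρ = 96/379
⌈17704/379⌉ = 47,  ⌈96/379⌉ = 1
#1s = 47 − 1 = 46

46
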